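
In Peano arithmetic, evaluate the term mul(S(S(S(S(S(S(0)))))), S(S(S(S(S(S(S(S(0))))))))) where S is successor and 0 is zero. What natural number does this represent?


mul(S^6(0), S^8(0)):
S^6(0) = 6
S^8(0) = 8
6 * 8 = 48

48


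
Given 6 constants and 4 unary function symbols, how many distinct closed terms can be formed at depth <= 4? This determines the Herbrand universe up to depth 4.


Herbrand terms by depth:
Depth 0: 6 constants
Depth 1: 24 new terms (running total: 30)
Depth 2: 96 new terms (running total: 126)
Depth 3: 384 new terms (running total: 510)
Depth 4: 1536 new terms (running total: 2046)
Total distinct ground terms = 2046

2046


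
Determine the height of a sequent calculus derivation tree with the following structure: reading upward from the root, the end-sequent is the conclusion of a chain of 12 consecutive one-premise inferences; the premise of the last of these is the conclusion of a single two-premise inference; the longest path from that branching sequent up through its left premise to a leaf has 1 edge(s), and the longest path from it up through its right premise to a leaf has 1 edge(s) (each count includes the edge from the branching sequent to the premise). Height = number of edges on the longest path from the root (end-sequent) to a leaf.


Longest path through the left premise: 1 edges (measured from the branching sequent)
Longest path through the right premise: 1 edges
Height of the subtree rooted at the branching sequent: max(1, 1) = 1
The branching sequent sits 12 edges above the root (the chain of one-premise inferences), so height = 1 + 12 = 13

13


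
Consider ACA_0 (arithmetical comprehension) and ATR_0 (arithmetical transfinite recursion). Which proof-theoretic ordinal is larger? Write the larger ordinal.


Proof-theoretic ordinal of ACA_0 (arithmetical comprehension): epsilon_0
Proof-theoretic ordinal of ATR_0 (arithmetical transfinite recursion): Gamma_0
Comparing: epsilon_0 < Gamma_0.
The larger ordinal is Gamma_0 (from ATR_0 (arithmetical transfinite recursion)).

Gamma_0


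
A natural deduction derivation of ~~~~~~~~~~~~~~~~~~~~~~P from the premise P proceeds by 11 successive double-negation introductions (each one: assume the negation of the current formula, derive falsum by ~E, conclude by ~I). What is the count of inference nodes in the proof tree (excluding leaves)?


Each double-negation introduction (from C infer ~~C) uses 2 inference nodes: one ~E (C and ~C give falsum) and one ~I (discharge ~C).
11 double negations = 11 * 2 = 22 inference nodes.

22


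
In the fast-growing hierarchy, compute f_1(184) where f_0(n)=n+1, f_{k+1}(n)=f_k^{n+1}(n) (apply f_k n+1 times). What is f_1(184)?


f_1(184) = f_0^185(184)
f_0 adds 1 each time, applied 185 times.
f_1(184) = 184 + 185 = 369

369


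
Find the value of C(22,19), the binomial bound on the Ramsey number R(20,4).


R(20,4) <= C(20+4-2, 20-1) = C(22, 19)
C(22, 19) = 22! / (19! * 3!)
= 1540

1540


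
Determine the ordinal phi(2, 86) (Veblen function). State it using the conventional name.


phi(2, 86):
phi(2, beta) = zeta_beta (the beta-th zeta number, fixed point of epsilon).
phi(2, 86) = zeta_86

zeta_86


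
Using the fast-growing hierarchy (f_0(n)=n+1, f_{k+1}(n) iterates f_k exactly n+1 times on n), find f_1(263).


f_1(263) = f_0^264(263)
f_0 adds 1 each time, applied 264 times.
f_1(263) = 263 + 264 = 527

527


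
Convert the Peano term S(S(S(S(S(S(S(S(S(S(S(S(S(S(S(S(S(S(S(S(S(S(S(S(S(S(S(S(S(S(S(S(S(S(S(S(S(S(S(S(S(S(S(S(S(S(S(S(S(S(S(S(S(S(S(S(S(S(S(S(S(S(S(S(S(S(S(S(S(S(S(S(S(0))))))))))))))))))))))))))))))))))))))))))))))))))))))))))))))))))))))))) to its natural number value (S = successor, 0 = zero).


Counting successors applied to 0:
73 applications of S to 0 = 73

73


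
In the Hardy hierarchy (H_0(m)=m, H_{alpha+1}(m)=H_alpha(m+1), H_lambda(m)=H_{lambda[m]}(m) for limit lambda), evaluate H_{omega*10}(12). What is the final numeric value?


H_{omega*10}(12):
For the Hardy hierarchy, H_{omega*k}(n) = 2^k * n.
2^10 = 1024.
1024 * 12 = 12288

12288


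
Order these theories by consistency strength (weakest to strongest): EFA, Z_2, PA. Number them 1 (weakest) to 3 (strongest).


Ordering by consistency strength:
1. EFA
2. PA
3. Z_2


EFA=1, Z_2=3, PA=2


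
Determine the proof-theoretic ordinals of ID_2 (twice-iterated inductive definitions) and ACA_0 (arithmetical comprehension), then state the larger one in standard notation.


Proof-theoretic ordinal of ID_2 (twice-iterated inductive definitions): psi_0(epsilon_{Omega_2+1})
Proof-theoretic ordinal of ACA_0 (arithmetical comprehension): epsilon_0
Comparing: epsilon_0 < psi_0(epsilon_{Omega_2+1}).
The larger ordinal is psi_0(epsilon_{Omega_2+1}) (from ID_2 (twice-iterated inductive definitions)).

psi_0(epsilon_{Omega_2+1})


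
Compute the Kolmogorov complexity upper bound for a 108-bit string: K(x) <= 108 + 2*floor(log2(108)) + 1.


floor(log2(108)) = 6
2 * 6 = 12
K(x) <= 108 + 12 + 1 = 121

121


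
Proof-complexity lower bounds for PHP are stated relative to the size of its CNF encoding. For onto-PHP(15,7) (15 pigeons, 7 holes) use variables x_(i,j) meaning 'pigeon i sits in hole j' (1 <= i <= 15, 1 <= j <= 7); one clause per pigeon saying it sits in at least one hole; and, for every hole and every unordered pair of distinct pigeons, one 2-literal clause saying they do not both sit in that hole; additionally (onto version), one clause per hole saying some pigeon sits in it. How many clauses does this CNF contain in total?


onto-PHP(15,7): 15 pigeons, 7 holes, 15*7 = 105 variables.
- pigeon clauses: one per pigeon -> 15 clauses
- hole clauses: 7 holes * C(15,2) = 7 * 105 -> 735 clauses
- onto clauses: one per hole -> 7 clauses
Total clauses = 15 + 735 + 7 = 757

757


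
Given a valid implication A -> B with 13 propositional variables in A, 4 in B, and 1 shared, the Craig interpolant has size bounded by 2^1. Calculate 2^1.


Shared atoms = 1
Craig interpolant size bound = 2^1
= 2

2


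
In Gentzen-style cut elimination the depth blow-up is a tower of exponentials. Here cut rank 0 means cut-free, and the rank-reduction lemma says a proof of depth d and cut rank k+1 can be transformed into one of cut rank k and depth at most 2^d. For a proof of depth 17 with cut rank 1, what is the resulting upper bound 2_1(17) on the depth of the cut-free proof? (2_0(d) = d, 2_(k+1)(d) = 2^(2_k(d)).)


Each rank reduction sends depth d to at most 2^d; cut rank r needs r reductions.
2_0(17) = 17
2_1(17) = 2^17 = 131072
Cut-free depth bound = 131072

131072


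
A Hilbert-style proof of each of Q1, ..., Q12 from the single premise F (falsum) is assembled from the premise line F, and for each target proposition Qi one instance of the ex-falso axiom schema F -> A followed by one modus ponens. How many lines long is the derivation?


Ex falso, line by line:
- 1 premise line (F)
- 12 targets, each needing 1 axiom instance (F -> Qi) + 1 MP = 2 lines: 2 * 12 = 24
Total = 1 + 24 = 25 lines.

25


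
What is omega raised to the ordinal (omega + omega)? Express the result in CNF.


omega^(omega + omega):
Both terms of the exponent have the same exponent 1, so they merge: omega + omega = omega*(1+1) = omega*2.
omega raised to a CNF ordinal is a single CNF term: Result = omega^(omega*2)

omega^(omega*2)


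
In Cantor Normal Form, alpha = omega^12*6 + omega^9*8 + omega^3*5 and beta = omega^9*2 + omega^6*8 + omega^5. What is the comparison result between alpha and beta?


Compare term by term from highest exponent:
alpha = omega^12*6 + omega^9*8 + omega^3*5
beta = omega^9*2 + omega^6*8 + omega^5
Term 1: alpha has omega^12*6, beta has omega^9*2
Term 2: alpha has omega^9*8, beta has omega^6*8
Term 3: alpha has omega^3*5, beta has omega^5*1
Result: alpha > beta

alpha > beta


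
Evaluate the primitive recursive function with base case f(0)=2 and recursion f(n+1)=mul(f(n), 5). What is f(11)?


f(0) = 2
f(1) = mul(f(0), 5) = mul(2, 5) = 10
f(2) = mul(f(1), 5) = mul(10, 5) = 50
f(3) = mul(f(2), 5) = mul(50, 5) = 250
f(4) = mul(f(3), 5) = mul(250, 5) = 1250
f(5) = mul(f(4), 5) = mul(1250, 5) = 6250
f(6) = mul(f(5), 5) = mul(6250, 5) = 31250
f(7) = mul(f(6), 5) = mul(31250, 5) = 156250
f(8) = mul(f(7), 5) = mul(156250, 5) = 781250
f(9) = mul(f(8), 5) = mul(781250, 5) = 3906250
f(10) = mul(f(9), 5) = mul(3906250, 5) = 19531250
f(11) = mul(f(10), 5) = mul(19531250, 5) = 97656250


97656250


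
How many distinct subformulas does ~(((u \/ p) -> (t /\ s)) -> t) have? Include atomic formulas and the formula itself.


Formula: ~(((u \/ p) -> (t /\ s)) -> t)
Subformulas found:
  1. u
  2. s
  3. t
  4. p
  5. (t /\ s)
  6. (u \/ p)
  7. ((u \/ p) -> (t /\ s))
  8. (((u \/ p) -> (t /\ s)) -> t)
  9. ~(((u \/ p) -> (t /\ s)) -> t)
Total distinct subformulas = 9

9


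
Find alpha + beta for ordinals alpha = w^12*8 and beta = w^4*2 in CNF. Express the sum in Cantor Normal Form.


Ordinal addition w^12*8 + w^4*2:
Leading exponent of alpha (12) > leading exponent of beta (4).
Since alpha's term has higher exponent than beta's leading term,
the sum is simply alpha followed by beta.
Result = w^12*8 + w^4*2

w^12*8 + w^4*2


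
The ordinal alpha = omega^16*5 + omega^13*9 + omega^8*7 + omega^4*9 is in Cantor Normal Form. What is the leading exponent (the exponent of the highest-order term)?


CNF: omega^16*5 + omega^13*9 + omega^8*7 + omega^4*9
The leading term is omega^16*5, which has exponent 16.

16


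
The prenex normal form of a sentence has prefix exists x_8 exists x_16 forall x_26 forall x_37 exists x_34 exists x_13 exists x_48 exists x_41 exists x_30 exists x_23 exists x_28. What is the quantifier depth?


Quantifier prefix has 11 quantifier symbols.
Quantifier depth = 11

11


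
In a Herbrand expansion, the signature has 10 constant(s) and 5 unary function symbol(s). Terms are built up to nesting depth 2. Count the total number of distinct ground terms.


Herbrand terms by depth:
Depth 0: 10 constants
Depth 1: 50 new terms (running total: 60)
Depth 2: 250 new terms (running total: 310)
Total distinct ground terms = 310

310


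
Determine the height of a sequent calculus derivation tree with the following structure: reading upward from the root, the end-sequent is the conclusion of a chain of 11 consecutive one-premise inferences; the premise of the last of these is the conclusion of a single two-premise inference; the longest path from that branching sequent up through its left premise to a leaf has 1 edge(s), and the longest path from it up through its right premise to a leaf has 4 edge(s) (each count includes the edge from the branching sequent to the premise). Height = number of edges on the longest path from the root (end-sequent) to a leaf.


Longest path through the left premise: 1 edges (measured from the branching sequent)
Longest path through the right premise: 4 edges
Height of the subtree rooted at the branching sequent: max(1, 4) = 4
The branching sequent sits 11 edges above the root (the chain of one-premise inferences), so height = 4 + 11 = 15

15


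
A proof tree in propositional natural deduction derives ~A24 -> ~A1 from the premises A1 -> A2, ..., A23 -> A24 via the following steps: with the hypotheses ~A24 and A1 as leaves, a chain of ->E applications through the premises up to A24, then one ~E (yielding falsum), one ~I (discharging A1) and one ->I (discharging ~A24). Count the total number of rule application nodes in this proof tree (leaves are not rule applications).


From hypothesis A1, 23 ->E steps along the 23 premises yield A24.
~E with hypothesis ~A24 gives falsum (1 node); ~I discharging A1 gives ~A1 (1 node); ->I discharging ~A24 gives the goal (1 node).
Total = 23 + 3 = 26 inference nodes.

26


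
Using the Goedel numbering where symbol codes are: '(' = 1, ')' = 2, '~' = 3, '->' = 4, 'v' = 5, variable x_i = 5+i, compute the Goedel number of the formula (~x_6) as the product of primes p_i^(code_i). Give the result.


Formula: (~x_6)
Symbol codes: [1, 3, 11, 2]
Primes: [2, 3, 5, 7]
p_1^1 = 2^1 = 2
p_2^3 = 3^3 = 27
p_3^11 = 5^11 = 48828125
p_4^2 = 7^2 = 49
Product = 129199218750

129199218750


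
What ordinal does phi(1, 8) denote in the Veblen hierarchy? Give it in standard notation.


phi(1, 8):
phi(1, beta) = epsilon_beta (the beta-th epsilon number).
phi(1, 8) = epsilon_8

epsilon_8


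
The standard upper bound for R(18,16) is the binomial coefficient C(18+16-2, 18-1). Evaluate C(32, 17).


R(18,16) <= C(18+16-2, 18-1) = C(32, 17)
C(32, 17) = 32! / (17! * 15!)
= 565722720

565722720


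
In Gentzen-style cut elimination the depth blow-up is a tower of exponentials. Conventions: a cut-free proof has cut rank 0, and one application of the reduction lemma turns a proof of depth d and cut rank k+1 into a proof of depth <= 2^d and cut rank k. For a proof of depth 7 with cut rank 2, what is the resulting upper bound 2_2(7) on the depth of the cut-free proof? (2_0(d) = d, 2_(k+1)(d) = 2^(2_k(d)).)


Each rank reduction sends depth d to at most 2^d; cut rank r needs r reductions.
2_0(7) = 7
2_1(7) = 2^7 = 128
2_2(7) = 2^128 = 340282366920938463463374607431768211456
Cut-free depth bound = 340282366920938463463374607431768211456

340282366920938463463374607431768211456


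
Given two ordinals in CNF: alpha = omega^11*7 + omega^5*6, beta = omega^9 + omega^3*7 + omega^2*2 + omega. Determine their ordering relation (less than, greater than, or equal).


Compare term by term from highest exponent:
alpha = omega^11*7 + omega^5*6
beta = omega^9 + omega^3*7 + omega^2*2 + omega
Term 1: alpha has omega^11*7, beta has omega^9*1
Term 2: alpha has omega^5*6, beta has omega^3*7
Term 3: alpha has omega^0*0, beta has omega^2*2
Term 4: alpha has omega^0*0, beta has omega^1*1
Result: alpha > beta

alpha > beta


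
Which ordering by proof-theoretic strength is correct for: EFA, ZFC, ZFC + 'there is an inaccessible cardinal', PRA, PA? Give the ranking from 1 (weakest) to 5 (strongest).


Ordering by consistency strength:
1. EFA
2. PRA
3. PA
4. ZFC
5. ZFC + 'there is an inaccessible cardinal'


EFA=1, ZFC=4, ZFC + 'there is an inaccessible cardinal'=5, PRA=2, PA=3


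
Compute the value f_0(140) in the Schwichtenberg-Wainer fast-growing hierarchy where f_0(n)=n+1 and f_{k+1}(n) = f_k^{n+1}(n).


f_0(140) = 140 + 1 = 141

141


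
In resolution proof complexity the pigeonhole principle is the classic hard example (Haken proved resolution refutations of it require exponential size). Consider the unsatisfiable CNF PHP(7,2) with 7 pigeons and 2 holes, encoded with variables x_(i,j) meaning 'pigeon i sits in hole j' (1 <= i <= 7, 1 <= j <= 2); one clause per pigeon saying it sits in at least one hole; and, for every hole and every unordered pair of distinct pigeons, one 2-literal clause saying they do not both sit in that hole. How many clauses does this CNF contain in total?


PHP(7,2): 7 pigeons, 2 holes, 7*2 = 14 variables.
- pigeon clauses: one per pigeon -> 7 clauses
- hole clauses: 2 holes * C(7,2) = 2 * 21 -> 42 clauses
Total clauses = 7 + 42 = 49

49


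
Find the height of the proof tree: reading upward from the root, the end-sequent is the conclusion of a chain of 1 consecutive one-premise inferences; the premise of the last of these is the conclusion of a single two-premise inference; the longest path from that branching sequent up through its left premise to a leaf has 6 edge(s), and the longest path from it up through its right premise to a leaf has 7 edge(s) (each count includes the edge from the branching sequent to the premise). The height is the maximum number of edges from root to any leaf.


Longest path through the left premise: 6 edges (measured from the branching sequent)
Longest path through the right premise: 7 edges
Height of the subtree rooted at the branching sequent: max(6, 7) = 7
The branching sequent sits 1 edges above the root (the chain of one-premise inferences), so height = 7 + 1 = 8

8


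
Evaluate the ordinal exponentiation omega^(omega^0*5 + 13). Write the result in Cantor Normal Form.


omega^(omega^0*5 + 13):
omega^0 = 1, so the exponent is 5 + 13 = 18 (finite ordinal addition).
Result = omega^18, already a single CNF term.

omega^18


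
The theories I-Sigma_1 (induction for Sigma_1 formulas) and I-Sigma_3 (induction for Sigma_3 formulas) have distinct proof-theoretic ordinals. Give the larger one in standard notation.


Proof-theoretic ordinal of I-Sigma_1 (induction for Sigma_1 formulas): omega^omega
Proof-theoretic ordinal of I-Sigma_3 (induction for Sigma_3 formulas): omega^(omega^(omega^omega))
Comparing: omega^omega < omega^(omega^(omega^omega)).
The larger ordinal is omega^(omega^(omega^omega)) (from I-Sigma_3 (induction for Sigma_3 formulas)).

omega^(omega^(omega^omega))


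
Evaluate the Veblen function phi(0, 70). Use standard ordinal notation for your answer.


phi(0, 70):
phi(0, beta) = omega^beta by definition.
phi(0, 70) = omega^70

omega^70


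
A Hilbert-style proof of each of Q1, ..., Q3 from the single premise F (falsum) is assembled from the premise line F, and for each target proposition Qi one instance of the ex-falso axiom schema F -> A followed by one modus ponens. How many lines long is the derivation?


Ex falso, line by line:
- 1 premise line (F)
- 3 targets, each needing 1 axiom instance (F -> Qi) + 1 MP = 2 lines: 2 * 3 = 6
Total = 1 + 6 = 7 lines.

7


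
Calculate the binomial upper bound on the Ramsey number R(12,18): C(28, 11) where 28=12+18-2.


R(12,18) <= C(12+18-2, 12-1) = C(28, 11)
C(28, 11) = 28! / (11! * 17!)
= 21474180

21474180


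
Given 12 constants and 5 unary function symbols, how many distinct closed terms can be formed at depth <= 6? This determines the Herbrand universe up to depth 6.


Herbrand terms by depth:
Depth 0: 12 constants
Depth 1: 60 new terms (running total: 72)
Depth 2: 300 new terms (running total: 372)
Depth 3: 1500 new terms (running total: 1872)
Depth 4: 7500 new terms (running total: 9372)
Depth 5: 37500 new terms (running total: 46872)
Depth 6: 187500 new terms (running total: 234372)
Total distinct ground terms = 234372

234372


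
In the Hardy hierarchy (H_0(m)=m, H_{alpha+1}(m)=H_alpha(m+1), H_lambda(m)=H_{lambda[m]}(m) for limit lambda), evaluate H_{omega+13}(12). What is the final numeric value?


H_{omega+13}(12):
Unwind the 13 successor steps: H_{omega+13}(12) = H_omega(12+13) = H_omega(25).
H_omega(m) = H_m(m) = m + m = 2m.
Result = 2 * 25 = 50

50


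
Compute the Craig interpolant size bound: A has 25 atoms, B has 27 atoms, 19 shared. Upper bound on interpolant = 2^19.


Shared atoms = 19
Craig interpolant size bound = 2^19
= 524288

524288


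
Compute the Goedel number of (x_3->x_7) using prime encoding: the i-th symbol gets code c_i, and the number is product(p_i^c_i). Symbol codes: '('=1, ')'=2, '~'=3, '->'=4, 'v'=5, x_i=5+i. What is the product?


Formula: (x_3->x_7)
Symbol codes: [1, 8, 4, 12, 2]
Primes: [2, 3, 5, 7, 11]
p_1^1 = 2^1 = 2
p_2^8 = 3^8 = 6561
p_3^4 = 5^4 = 625
p_4^12 = 7^12 = 13841287201
p_5^2 = 11^2 = 121
Product = 13735418655521351250

13735418655521351250


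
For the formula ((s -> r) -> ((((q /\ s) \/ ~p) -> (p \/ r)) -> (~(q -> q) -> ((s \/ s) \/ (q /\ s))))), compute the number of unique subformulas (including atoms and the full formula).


Formula: ((s -> r) -> ((((q /\ s) \/ ~p) -> (p \/ r)) -> (~(q -> q) -> ((s \/ s) \/ (q /\ s)))))
Subformulas found:
  1. r
  2. q
  3. s
  4. p
  5. ~p
  6. (s \/ s)
  7. (s -> r)
  8. (p \/ r)
  9. (q /\ s)
  10. (q -> q)
  11. ~(q -> q)
  12. ((q /\ s) \/ ~p)
  13. ((s \/ s) \/ (q /\ s))
  14. (((q /\ s) \/ ~p) -> (p \/ r))
  15. (~(q -> q) -> ((s \/ s) \/ (q /\ s)))
  16. ((((q /\ s) \/ ~p) -> (p \/ r)) -> (~(q -> q) -> ((s \/ s) \/ (q /\ s))))
  17. ((s -> r) -> ((((q /\ s) \/ ~p) -> (p \/ r)) -> (~(q -> q) -> ((s \/ s) \/ (q /\ s)))))
Total distinct subformulas = 17

17


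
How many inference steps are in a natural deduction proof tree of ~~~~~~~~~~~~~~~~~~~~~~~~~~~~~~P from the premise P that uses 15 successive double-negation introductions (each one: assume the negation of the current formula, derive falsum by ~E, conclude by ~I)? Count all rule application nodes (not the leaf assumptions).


Each double-negation introduction (from C infer ~~C) uses 2 inference nodes: one ~E (C and ~C give falsum) and one ~I (discharge ~C).
15 double negations = 15 * 2 = 30 inference nodes.

30


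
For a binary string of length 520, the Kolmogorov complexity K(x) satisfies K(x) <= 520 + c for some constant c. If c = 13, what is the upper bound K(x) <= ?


K(x) <= |x| + c = 520 + 13 = 533

533


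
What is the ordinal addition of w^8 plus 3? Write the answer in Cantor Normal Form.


Ordinal addition w^8 + 3:
Leading exponent of alpha (8) > leading exponent of beta (0).
Since alpha's term has higher exponent than beta's leading term,
the sum is simply alpha followed by beta.
Result = w^8 + 3

w^8 + 3


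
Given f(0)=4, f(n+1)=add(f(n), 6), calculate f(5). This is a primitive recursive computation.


f(0) = 4
f(1) = add(f(0), 6) = add(4, 6) = 10
f(2) = add(f(1), 6) = add(10, 6) = 16
f(3) = add(f(2), 6) = add(16, 6) = 22
f(4) = add(f(3), 6) = add(22, 6) = 28
f(5) = add(f(4), 6) = add(28, 6) = 34


34


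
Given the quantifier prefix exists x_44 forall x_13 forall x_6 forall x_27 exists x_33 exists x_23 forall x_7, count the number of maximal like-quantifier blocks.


Alternations = 3.
Blocks = alternations + 1 = 4

4


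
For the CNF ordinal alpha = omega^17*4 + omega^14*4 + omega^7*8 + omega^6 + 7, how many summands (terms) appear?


CNF: omega^17*4 + omega^14*4 + omega^7*8 + omega^6 + 7
Count the summands separated by '+':
  term 1: omega^17*4
  term 2: omega^14*4
  term 3: omega^7*8
  term 4: omega^6
  term 5: 7
Total terms = 5

5


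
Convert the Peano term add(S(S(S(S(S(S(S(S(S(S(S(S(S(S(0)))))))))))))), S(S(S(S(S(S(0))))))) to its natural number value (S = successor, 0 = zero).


add(S^14(0), S^6(0)):
S^14(0) = 14
S^6(0) = 6
14 + 6 = 20

20


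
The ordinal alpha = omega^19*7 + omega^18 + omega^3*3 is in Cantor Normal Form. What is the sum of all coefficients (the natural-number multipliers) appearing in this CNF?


CNF: omega^19*7 + omega^18 + omega^3*3
Coefficients: 7 + 1 + 3 = 11

11


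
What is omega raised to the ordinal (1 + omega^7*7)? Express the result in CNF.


omega^(1 + omega^7*7):
In ordinal addition a term is absorbed by a following term of strictly larger exponent: 0 < 7, so 1 + omega^7*7 = omega^7*7.
omega raised to a CNF ordinal is a single CNF term: Result = omega^(omega^7*7)

omega^(omega^7*7)


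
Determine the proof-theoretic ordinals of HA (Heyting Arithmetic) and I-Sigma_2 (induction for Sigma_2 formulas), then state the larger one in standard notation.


Proof-theoretic ordinal of HA (Heyting Arithmetic): epsilon_0
Proof-theoretic ordinal of I-Sigma_2 (induction for Sigma_2 formulas): omega^(omega^omega)
Comparing: omega^(omega^omega) < epsilon_0.
The larger ordinal is epsilon_0 (from HA (Heyting Arithmetic)).

epsilon_0


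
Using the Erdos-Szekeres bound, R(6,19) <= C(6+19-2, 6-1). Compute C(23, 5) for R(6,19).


R(6,19) <= C(6+19-2, 6-1) = C(23, 5)
C(23, 5) = 23! / (5! * 18!)
= 33649

33649


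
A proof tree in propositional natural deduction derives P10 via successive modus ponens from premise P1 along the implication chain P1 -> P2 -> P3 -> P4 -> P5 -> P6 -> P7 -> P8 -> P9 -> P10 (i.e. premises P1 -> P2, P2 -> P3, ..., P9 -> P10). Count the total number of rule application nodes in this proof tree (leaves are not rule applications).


We have a chain: P1 -> P2 -> P3 -> P4 -> P5 -> P6 -> P7 -> P8 -> P9 -> P10.
Each modus ponens application produces the next variable.
The chain has 10 propositions, so 10-1 = 9 modus ponens steps.
Total inference nodes = 9

9


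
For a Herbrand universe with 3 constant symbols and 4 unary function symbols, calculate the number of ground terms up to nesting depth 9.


Herbrand terms by depth:
Depth 0: 3 constants
Depth 1: 12 new terms (running total: 15)
Depth 2: 48 new terms (running total: 63)
Depth 3: 192 new terms (running total: 255)
Depth 4: 768 new terms (running total: 1023)
Depth 5: 3072 new terms (running total: 4095)
Depth 6: 12288 new terms (running total: 16383)
Depth 7: 49152 new terms (running total: 65535)
Depth 8: 196608 new terms (running total: 262143)
Depth 9: 786432 new terms (running total: 1048575)
Total distinct ground terms = 1048575

1048575


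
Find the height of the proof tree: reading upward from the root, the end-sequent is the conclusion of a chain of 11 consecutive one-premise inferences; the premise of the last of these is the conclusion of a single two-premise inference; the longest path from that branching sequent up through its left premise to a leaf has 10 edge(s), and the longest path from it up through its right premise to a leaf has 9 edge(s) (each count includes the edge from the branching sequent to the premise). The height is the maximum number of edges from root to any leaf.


Longest path through the left premise: 10 edges (measured from the branching sequent)
Longest path through the right premise: 9 edges
Height of the subtree rooted at the branching sequent: max(10, 9) = 10
The branching sequent sits 11 edges above the root (the chain of one-premise inferences), so height = 10 + 11 = 21

21


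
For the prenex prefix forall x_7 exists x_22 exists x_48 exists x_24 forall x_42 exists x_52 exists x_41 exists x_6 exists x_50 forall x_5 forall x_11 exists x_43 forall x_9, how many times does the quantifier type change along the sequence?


Walk the prefix and count type changes:
  position 1: forall -> exists <-- alternation
  position 2: exists -> exists
  position 3: exists -> exists
  position 4: exists -> forall <-- alternation
  position 5: forall -> exists <-- alternation
  position 6: exists -> exists
  position 7: exists -> exists
  position 8: exists -> exists
  position 9: exists -> forall <-- alternation
  position 10: forall -> forall
  position 11: forall -> exists <-- alternation
  position 12: exists -> forall <-- alternation
Total alternations = 6

6


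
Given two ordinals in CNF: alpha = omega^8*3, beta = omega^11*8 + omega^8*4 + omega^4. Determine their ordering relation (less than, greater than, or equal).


Compare term by term from highest exponent:
alpha = omega^8*3
beta = omega^11*8 + omega^8*4 + omega^4
Term 1: alpha has omega^8*3, beta has omega^11*8
Term 2: alpha has omega^0*0, beta has omega^8*4
Term 3: alpha has omega^0*0, beta has omega^4*1
Result: alpha < beta

alpha < beta


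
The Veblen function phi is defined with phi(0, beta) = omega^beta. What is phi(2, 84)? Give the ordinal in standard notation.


phi(2, 84):
phi(2, beta) = zeta_beta (the beta-th zeta number, fixed point of epsilon).
phi(2, 84) = zeta_84

zeta_84


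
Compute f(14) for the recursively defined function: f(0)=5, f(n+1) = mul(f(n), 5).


f(0) = 5
f(1) = mul(f(0), 5) = mul(5, 5) = 25
f(2) = mul(f(1), 5) = mul(25, 5) = 125
f(3) = mul(f(2), 5) = mul(125, 5) = 625
f(4) = mul(f(3), 5) = mul(625, 5) = 3125
f(5) = mul(f(4), 5) = mul(3125, 5) = 15625
f(6) = mul(f(5), 5) = mul(15625, 5) = 78125
f(7) = mul(f(6), 5) = mul(78125, 5) = 390625
f(8) = mul(f(7), 5) = mul(390625, 5) = 1953125
f(9) = mul(f(8), 5) = mul(1953125, 5) = 9765625
f(10) = mul(f(9), 5) = mul(9765625, 5) = 48828125
f(11) = mul(f(10), 5) = mul(48828125, 5) = 244140625
f(12) = mul(f(11), 5) = mul(244140625, 5) = 1220703125
f(13) = mul(f(12), 5) = mul(1220703125, 5) = 6103515625
f(14) = mul(f(13), 5) = mul(6103515625, 5) = 30517578125


30517578125


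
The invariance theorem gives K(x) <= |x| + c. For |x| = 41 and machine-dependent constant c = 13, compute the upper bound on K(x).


K(x) <= |x| + c = 41 + 13 = 54

54


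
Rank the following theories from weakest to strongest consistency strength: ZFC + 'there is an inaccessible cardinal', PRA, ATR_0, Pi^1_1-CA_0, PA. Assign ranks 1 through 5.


Ordering by consistency strength:
1. PRA
2. PA
3. ATR_0
4. Pi^1_1-CA_0
5. ZFC + 'there is an inaccessible cardinal'


ZFC + 'there is an inaccessible cardinal'=5, PRA=1, ATR_0=3, Pi^1_1-CA_0=4, PA=2


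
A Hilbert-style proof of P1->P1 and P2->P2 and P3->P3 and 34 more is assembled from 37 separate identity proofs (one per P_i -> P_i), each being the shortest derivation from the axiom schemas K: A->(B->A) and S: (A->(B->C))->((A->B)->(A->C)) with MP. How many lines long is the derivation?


The shortest proof of A->A from K and S in the Hilbert calculus has exactly 5 lines:
(1) K instance A->((A->A)->A), (2) S instance, (3) MP on 1,2, (4) K instance A->(A->A), (5) MP on 3,4.
For 37 independent identities: 37 * 5 = 185 lines total.

185


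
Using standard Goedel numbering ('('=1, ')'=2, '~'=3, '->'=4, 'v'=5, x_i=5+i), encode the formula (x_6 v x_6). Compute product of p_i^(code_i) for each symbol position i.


Formula: (x_6 v x_6)
Symbol codes: [1, 11, 5, 11, 2]
Primes: [2, 3, 5, 7, 11]
p_1^1 = 2^1 = 2
p_2^11 = 3^11 = 177147
p_3^5 = 5^5 = 3125
p_4^11 = 7^11 = 1977326743
p_5^2 = 11^2 = 121
Product = 264897359785054631250

264897359785054631250


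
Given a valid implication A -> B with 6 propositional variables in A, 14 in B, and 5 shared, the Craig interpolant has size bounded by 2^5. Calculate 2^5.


Shared atoms = 5
Craig interpolant size bound = 2^5
= 32

32


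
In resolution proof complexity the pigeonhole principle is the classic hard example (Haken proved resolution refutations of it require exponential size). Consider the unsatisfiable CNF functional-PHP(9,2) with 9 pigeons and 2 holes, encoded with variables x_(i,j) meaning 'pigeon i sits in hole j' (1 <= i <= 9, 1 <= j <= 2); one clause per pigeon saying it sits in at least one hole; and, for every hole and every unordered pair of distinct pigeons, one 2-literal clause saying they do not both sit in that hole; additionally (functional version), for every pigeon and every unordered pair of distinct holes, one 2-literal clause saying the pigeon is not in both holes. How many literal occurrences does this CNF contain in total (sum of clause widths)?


functional-PHP(9,2): 9 pigeons, 2 holes, 9*2 = 18 variables.
- pigeon clauses: one per pigeon -> 9 clauses of width 2 -> 18 literals
- hole clauses: 2 holes * C(9,2) = 2 * 36 -> 72 clauses of width 2 -> 144 literals
- functional clauses: 9 pigeons * C(2,2) = 9 * 1 -> 9 clauses of width 2 -> 18 literals
Total literal occurrences = 18 + 144 + 18 = 180

180


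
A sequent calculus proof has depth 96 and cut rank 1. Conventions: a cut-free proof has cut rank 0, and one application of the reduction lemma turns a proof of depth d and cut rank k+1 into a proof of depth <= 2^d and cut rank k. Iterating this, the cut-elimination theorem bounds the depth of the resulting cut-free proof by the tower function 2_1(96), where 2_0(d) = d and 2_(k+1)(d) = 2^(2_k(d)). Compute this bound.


Each rank reduction sends depth d to at most 2^d; cut rank r needs r reductions.
2_0(96) = 96
2_1(96) = 2^96 = 79228162514264337593543950336
Cut-free depth bound = 79228162514264337593543950336

79228162514264337593543950336


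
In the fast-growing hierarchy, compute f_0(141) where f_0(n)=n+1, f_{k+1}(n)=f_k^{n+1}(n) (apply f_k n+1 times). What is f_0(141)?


f_0(141) = 141 + 1 = 142

142


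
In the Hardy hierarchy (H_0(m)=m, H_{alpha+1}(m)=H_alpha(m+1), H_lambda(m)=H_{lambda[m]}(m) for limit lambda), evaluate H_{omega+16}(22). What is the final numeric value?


H_{omega+16}(22):
Unwind the 16 successor steps: H_{omega+16}(22) = H_omega(22+16) = H_omega(38).
H_omega(m) = H_m(m) = m + m = 2m.
Result = 2 * 38 = 76

76


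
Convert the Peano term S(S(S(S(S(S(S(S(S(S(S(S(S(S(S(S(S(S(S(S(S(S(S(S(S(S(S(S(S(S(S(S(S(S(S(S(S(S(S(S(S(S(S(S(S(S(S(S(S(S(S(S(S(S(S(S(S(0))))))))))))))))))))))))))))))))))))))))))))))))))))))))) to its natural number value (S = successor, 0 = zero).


Counting successors applied to 0:
57 applications of S to 0 = 57

57


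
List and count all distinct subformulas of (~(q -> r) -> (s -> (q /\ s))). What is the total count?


Formula: (~(q -> r) -> (s -> (q /\ s)))
Subformulas found:
  1. q
  2. s
  3. r
  4. (q /\ s)
  5. (q -> r)
  6. ~(q -> r)
  7. (s -> (q /\ s))
  8. (~(q -> r) -> (s -> (q /\ s)))
Total distinct subformulas = 8

8


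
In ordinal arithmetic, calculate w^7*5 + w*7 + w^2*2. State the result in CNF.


Ordinal addition (w^7*5 + w*7) + w^2*2:
alpha's leading term has exponent 7 > beta's exponent 2, so it survives.
alpha's tail term has exponent 1 < beta's exponent 2, so it is absorbed by beta.
In ordinal addition, any term followed by a strictly larger-exponent term is absorbed.
Result = w^7*5 + w^2*2

w^7*5 + w^2*2


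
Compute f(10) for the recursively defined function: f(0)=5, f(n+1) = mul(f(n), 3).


f(0) = 5
f(1) = mul(f(0), 3) = mul(5, 3) = 15
f(2) = mul(f(1), 3) = mul(15, 3) = 45
f(3) = mul(f(2), 3) = mul(45, 3) = 135
f(4) = mul(f(3), 3) = mul(135, 3) = 405
f(5) = mul(f(4), 3) = mul(405, 3) = 1215
f(6) = mul(f(5), 3) = mul(1215, 3) = 3645
f(7) = mul(f(6), 3) = mul(3645, 3) = 10935
f(8) = mul(f(7), 3) = mul(10935, 3) = 32805
f(9) = mul(f(8), 3) = mul(32805, 3) = 98415
f(10) = mul(f(9), 3) = mul(98415, 3) = 295245


295245


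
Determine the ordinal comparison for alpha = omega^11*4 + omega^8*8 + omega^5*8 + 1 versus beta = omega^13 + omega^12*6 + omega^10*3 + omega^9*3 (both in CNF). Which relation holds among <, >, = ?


Compare term by term from highest exponent:
alpha = omega^11*4 + omega^8*8 + omega^5*8 + 1
beta = omega^13 + omega^12*6 + omega^10*3 + omega^9*3
Term 1: alpha has omega^11*4, beta has omega^13*1
Term 2: alpha has omega^8*8, beta has omega^12*6
Term 3: alpha has omega^5*8, beta has omega^10*3
Term 4: alpha has omega^0*1, beta has omega^9*3
Result: alpha < beta

alpha < beta


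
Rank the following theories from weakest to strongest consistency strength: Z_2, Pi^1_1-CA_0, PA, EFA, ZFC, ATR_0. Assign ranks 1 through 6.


Ordering by consistency strength:
1. EFA
2. PA
3. ATR_0
4. Pi^1_1-CA_0
5. Z_2
6. ZFC


Z_2=5, Pi^1_1-CA_0=4, PA=2, EFA=1, ZFC=6, ATR_0=3


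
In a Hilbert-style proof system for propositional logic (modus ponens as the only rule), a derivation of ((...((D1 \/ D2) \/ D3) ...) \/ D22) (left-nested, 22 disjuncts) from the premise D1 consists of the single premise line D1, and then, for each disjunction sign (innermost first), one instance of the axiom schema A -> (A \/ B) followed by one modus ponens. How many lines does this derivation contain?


Building the left-nested 22-ary disjunction from D1:
- 1 premise line (D1)
- 22 disjuncts means 21 disjunction signs; each needs 1 axiom instance + 1 MP = 2 lines: 2 * 21 = 42
Total = 1 + 42 = 43 lines.

43


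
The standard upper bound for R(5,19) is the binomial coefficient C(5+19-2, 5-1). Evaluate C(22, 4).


R(5,19) <= C(5+19-2, 5-1) = C(22, 4)
C(22, 4) = 22! / (4! * 18!)
= 7315

7315


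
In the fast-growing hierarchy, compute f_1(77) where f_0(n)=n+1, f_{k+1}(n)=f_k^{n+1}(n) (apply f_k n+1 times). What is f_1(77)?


f_1(77) = f_0^78(77)
f_0 adds 1 each time, applied 78 times.
f_1(77) = 77 + 78 = 155

155


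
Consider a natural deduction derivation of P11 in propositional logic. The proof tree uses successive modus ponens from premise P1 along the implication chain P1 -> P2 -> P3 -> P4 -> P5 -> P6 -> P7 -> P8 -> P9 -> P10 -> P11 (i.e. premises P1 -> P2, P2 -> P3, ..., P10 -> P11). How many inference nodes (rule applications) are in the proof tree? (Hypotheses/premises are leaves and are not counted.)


We have a chain: P1 -> P2 -> P3 -> P4 -> P5 -> P6 -> P7 -> P8 -> P9 -> P10 -> P11.
Each modus ponens application produces the next variable.
The chain has 11 propositions, so 11-1 = 10 modus ponens steps.
Total inference nodes = 10

10


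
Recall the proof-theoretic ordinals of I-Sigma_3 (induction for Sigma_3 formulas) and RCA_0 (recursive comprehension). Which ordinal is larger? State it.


Proof-theoretic ordinal of I-Sigma_3 (induction for Sigma_3 formulas): omega^(omega^(omega^omega))
Proof-theoretic ordinal of RCA_0 (recursive comprehension): omega^omega
Comparing: omega^omega < omega^(omega^(omega^omega)).
The larger ordinal is omega^(omega^(omega^omega)) (from I-Sigma_3 (induction for Sigma_3 formulas)).

omega^(omega^(omega^omega))


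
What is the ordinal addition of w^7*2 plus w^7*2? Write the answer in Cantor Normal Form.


Ordinal addition w^7*2 + w^7*2:
Both terms have the same exponent 7.
w^e*c + w^e*d = w^e*(c+d).
Result = w^7*(2+2) = w^7*4

w^7*4


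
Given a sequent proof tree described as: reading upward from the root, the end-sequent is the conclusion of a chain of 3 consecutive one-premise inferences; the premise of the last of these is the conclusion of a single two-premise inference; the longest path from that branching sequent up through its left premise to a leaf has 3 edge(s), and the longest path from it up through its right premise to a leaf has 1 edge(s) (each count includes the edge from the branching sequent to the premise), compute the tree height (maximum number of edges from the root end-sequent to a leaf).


Longest path through the left premise: 3 edges (measured from the branching sequent)
Longest path through the right premise: 1 edges
Height of the subtree rooted at the branching sequent: max(3, 1) = 3
The branching sequent sits 3 edges above the root (the chain of one-premise inferences), so height = 3 + 3 = 6

6


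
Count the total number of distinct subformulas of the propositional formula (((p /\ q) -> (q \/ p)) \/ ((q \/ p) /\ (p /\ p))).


Formula: (((p /\ q) -> (q \/ p)) \/ ((q \/ p) /\ (p /\ p)))
Subformulas found:
  1. q
  2. p
  3. (q \/ p)
  4. (p /\ q)
  5. (p /\ p)
  6. ((p /\ q) -> (q \/ p))
  7. ((q \/ p) /\ (p /\ p))
  8. (((p /\ q) -> (q \/ p)) \/ ((q \/ p) /\ (p /\ p)))
Total distinct subformulas = 8

8


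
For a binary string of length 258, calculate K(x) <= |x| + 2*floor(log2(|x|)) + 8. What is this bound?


floor(log2(258)) = 8
2 * 8 = 16
K(x) <= 258 + 16 + 8 = 282

282


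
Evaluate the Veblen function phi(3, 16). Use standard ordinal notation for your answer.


phi(3, 16):
phi(3, beta) = eta_beta (the beta-th eta number, fixed point of zeta).
phi(3, 16) = eta_16

eta_16


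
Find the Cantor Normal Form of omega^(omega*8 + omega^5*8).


omega^(omega*8 + omega^5*8):
In ordinal addition a term is absorbed by a following term of strictly larger exponent: 1 < 5, so omega*8 + omega^5*8 = omega^5*8.
omega raised to a CNF ordinal is a single CNF term: Result = omega^(omega^5*8)

omega^(omega^5*8)


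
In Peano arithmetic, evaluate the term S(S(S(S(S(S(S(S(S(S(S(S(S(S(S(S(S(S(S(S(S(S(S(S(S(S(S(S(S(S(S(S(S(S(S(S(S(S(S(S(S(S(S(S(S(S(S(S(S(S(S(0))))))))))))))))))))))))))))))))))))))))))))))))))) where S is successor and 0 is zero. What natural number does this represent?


Counting successors applied to 0:
51 applications of S to 0 = 51

51


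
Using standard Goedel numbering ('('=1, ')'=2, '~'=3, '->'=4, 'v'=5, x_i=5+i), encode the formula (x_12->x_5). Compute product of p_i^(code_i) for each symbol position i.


Formula: (x_12->x_5)
Symbol codes: [1, 17, 4, 10, 2]
Primes: [2, 3, 5, 7, 11]
p_1^1 = 2^1 = 2
p_2^17 = 3^17 = 129140163
p_3^4 = 5^4 = 625
p_4^10 = 7^10 = 282475249
p_5^2 = 11^2 = 121
Product = 5517433579522995033750

5517433579522995033750


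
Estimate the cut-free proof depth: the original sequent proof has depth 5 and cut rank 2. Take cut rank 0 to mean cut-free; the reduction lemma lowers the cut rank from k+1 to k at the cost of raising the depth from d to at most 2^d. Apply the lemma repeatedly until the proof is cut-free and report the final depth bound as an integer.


Each rank reduction sends depth d to at most 2^d; cut rank r needs r reductions.
2_0(5) = 5
2_1(5) = 2^5 = 32
2_2(5) = 2^32 = 4294967296
Cut-free depth bound = 4294967296

4294967296


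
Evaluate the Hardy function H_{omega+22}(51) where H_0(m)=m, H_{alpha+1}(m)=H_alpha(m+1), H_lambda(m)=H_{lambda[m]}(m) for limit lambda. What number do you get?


H_{omega+22}(51):
Unwind the 22 successor steps: H_{omega+22}(51) = H_omega(51+22) = H_omega(73).
H_omega(m) = H_m(m) = m + m = 2m.
Result = 2 * 73 = 146

146
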